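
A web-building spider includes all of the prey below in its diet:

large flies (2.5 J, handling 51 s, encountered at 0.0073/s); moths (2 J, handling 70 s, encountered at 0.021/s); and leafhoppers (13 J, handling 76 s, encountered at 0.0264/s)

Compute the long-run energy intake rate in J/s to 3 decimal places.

0.083 J/s

R = (0.0073×2.5 + 0.021×2 + 0.0264×13) / (1 + 0.0073×51 + 0.021×70 + 0.0264×76) = 0.4035/4.849 = 0.08321 J/s.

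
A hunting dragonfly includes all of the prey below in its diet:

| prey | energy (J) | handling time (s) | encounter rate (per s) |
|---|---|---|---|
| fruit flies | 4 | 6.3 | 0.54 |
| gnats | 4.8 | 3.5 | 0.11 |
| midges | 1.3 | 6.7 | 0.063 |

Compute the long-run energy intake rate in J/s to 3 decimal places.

0.532 J/s

R = Σλ_iE_i / (1 + Σλ_ih_i)
Numerator: 0.54×4 + 0.11×4.8 + 0.063×1.3 = 2.77
Denominator: 1 + 0.54×6.3 + 0.11×3.5 + 0.063×6.7 = 5.209
R = 2.77/5.209 = 0.5317 J/s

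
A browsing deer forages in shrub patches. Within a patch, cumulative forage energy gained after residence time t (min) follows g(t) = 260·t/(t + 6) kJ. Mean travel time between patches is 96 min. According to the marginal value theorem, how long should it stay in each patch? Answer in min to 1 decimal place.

24.0 min

Optimal t* satisfies g'(t*) = g(t*)/(T + t*).
g'(t) = 260·6/(t + 6)². Setting 260·6/(t+6)² = 260t/[(t+6)(96+t)] gives 6(96+t) = t(t+6), so t² = 6×96 = 576.
t* = √576 = 24 min.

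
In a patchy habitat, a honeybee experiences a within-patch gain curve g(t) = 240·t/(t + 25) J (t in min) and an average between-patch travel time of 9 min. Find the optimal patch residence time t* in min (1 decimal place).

15.0 min

Optimal t* satisfies g'(t*) = g(t*)/(T + t*).
g'(t) = 240·25/(t + 25)². Setting 240·25/(t+25)² = 240t/[(t+25)(9+t)] gives 25(9+t) = t(t+25), so t² = 25×9 = 225.
t* = √225 = 15 min.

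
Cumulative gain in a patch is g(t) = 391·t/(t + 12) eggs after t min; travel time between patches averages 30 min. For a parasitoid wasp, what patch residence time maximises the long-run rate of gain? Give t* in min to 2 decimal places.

Optimal t* satisfies g'(t*) = g(t*)/(T + t*).
g'(t) = 391·12/(t + 12)². Setting 391·12/(t+12)² = 391t/[(t+12)(30+t)] gives 12(30+t) = t(t+12), so t² = 12×30 = 360.
t* = √360 = 18.97 min.

18.97 min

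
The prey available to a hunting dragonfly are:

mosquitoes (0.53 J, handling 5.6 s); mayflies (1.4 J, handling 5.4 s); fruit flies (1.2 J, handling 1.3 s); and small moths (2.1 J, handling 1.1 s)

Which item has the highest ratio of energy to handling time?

In descending order of E/h:
small moths: 2.1/1.1 = 1.91 J/s
fruit flies: 1.2/1.3 = 0.923 J/s
mayflies: 1.4/5.4 = 0.259 J/s
mosquitoes: 0.53/5.6 = 0.0946 J/s

small moths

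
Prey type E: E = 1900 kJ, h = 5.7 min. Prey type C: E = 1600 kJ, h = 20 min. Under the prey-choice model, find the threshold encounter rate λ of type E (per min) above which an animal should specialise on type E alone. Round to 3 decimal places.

Drop type C once their profitability E₂/h₂ falls below the rate achievable on type E alone: E₂/h₂ = λE₁/(1 + λh₁).
Solve for λ: λE₁h₂ = E₂(1 + λh₁) → λ(E₁h₂ − E₂h₁) = E₂ → λ = E₂/(E₁h₂ − E₂h₁).
λ = 1600/(1900×20 − 1600×5.7) = 1600/2.888e+04 = 0.0554 per min.

0.055 per min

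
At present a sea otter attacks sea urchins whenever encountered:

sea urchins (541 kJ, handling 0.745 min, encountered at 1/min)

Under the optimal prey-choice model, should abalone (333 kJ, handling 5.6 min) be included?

No

Current rate: (1×541)/(1 + 1×0.745) = 310 kJ/min.
abalone: E/h = 333/5.6 = 59.46 kJ/min.
59.46 < 310, so adding abalone would lower the average — exclude it.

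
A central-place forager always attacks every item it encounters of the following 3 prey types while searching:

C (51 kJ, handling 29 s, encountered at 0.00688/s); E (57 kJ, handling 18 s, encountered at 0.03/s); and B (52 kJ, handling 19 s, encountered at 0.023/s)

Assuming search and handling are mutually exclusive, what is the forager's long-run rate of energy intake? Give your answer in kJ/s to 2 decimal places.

Energy encountered per unit search time: 0.00688×51 + 0.03×57 + 0.023×52 = 3.257 kJ/s.
Handling time per unit search time: 0.00688×29 + 0.03×18 + 0.023×19 = 1.177.
Rate = 3.257/(1 + 1.177) = 1.496 kJ/s.

1.50 kJ/s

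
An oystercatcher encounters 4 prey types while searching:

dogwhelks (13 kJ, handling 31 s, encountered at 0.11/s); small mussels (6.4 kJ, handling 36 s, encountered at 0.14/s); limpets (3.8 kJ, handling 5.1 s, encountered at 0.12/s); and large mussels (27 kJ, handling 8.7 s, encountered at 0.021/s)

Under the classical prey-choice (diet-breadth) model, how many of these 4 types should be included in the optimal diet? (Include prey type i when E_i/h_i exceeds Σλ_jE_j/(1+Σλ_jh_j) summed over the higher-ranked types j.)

2

Rank by E/h (kJ/s): large mussels 3.1, limpets 0.745, dogwhelks 0.419, small mussels 0.178. Include each in turn until the next type's E/h falls below the running intake rate.
Rate on top 1: 0.4794. limpets: 0.745 > 0.4794 → include.
Rate on top 2: 0.57. dogwhelks: 0.419 < 0.57 → exclude; stop.
Optimal diet: large mussels, limpets — 2 of 4 types.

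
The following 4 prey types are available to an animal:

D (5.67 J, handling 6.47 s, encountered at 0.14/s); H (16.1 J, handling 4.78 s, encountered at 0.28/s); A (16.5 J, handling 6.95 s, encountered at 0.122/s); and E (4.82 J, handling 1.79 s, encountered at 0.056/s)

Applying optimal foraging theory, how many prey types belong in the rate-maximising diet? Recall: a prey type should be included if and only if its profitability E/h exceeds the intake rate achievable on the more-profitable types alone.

E/h in descending order: H 3.37, E 2.69, A 2.37, D 0.876 J/s. The optimal diet is the largest prefix of this list for which every included type satisfies E_i/h_i > R on the types above it.
Rate on top 1: 1.928. E: 2.69 > 1.928 → include.
Rate on top 2: 1.959. A: 2.37 > 1.959 → include.
Rate on top 3: 2.066. D: 0.876 < 2.066 → exclude; stop.
Optimal diet: H, E, A — 3 of 4 types.

3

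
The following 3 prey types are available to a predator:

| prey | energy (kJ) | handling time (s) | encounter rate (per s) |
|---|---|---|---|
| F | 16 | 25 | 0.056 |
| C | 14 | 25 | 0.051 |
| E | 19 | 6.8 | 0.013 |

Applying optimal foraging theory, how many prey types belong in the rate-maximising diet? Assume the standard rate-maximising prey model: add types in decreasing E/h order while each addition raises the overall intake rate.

Rank by E/h (kJ/s): E 2.79, F 0.64, C 0.56. Include each in turn until the next type's E/h falls below the running intake rate.
Rate on top 1: 0.2269. F: 0.64 > 0.2269 → include.
Rate on top 2: 0.4593. C: 0.56 > 0.4593 → include.
Optimal diet: E, F, C — 3 of 3 types.

3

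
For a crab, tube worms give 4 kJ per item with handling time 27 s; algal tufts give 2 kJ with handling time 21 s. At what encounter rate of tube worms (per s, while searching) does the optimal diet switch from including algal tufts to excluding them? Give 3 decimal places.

At the threshold, the rate on tube worms alone equals the profitability of algal tufts: λ·4/(1 + λ·27) = 2/21 = 0.09524.
Rearranging, λ(4 − 0.09524×27) = 0.09524, so λ = 0.09524/1.429 = 0.06667 per s.

0.067 per s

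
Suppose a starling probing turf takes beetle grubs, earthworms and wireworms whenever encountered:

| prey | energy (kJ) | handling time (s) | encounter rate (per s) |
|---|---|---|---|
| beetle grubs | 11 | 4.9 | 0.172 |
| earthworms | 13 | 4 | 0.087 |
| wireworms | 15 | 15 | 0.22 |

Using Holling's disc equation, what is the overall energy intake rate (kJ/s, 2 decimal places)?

1.15 kJ/s

R = (0.172×11 + 0.087×13 + 0.22×15) / (1 + 0.172×4.9 + 0.087×4 + 0.22×15) = 6.323/5.491 = 1.152 kJ/s.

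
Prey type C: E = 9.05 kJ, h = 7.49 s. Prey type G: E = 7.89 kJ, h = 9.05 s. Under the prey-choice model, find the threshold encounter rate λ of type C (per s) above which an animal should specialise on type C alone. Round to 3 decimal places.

0.346 per s

At the threshold, the rate on type C alone equals the profitability of type G: λ·9.05/(1 + λ·7.49) = 7.89/9.05 = 0.8718.
Rearranging, λ(9.05 − 0.8718×7.49) = 0.8718, so λ = 0.8718/2.52 = 0.346 per s.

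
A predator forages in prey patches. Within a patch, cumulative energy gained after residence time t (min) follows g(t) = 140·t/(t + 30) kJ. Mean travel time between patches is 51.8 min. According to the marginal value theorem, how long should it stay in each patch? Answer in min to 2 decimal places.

39.42 min

Optimal t* satisfies g'(t*) = g(t*)/(T + t*).
g'(t) = 140·30/(t + 30)². Setting 140·30/(t+30)² = 140t/[(t+30)(51.8+t)] gives 30(51.8+t) = t(t+30), so t² = 30×51.8 = 1554.
t* = √1554 = 39.42 min.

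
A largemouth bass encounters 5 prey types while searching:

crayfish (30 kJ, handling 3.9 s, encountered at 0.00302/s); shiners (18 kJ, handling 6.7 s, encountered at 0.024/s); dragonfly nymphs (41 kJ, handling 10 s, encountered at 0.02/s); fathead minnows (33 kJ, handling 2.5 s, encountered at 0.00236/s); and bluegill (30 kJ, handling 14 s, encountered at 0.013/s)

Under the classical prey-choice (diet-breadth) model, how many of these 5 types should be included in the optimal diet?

5

E/h in descending order: fathead minnows 13.2, crayfish 7.69, dragonfly nymphs 4.1, shiners 2.69, bluegill 2.14 kJ/s. The optimal diet is the largest prefix of this list for which every included type satisfies E_i/h_i > R on the types above it.
Rate on top 1: 0.07742. crayfish: 7.69 > 0.07742 → include.
Rate on top 2: 0.1656. dragonfly nymphs: 4.1 > 0.1656 → include.
Rate on top 3: 0.8118. shiners: 2.69 > 0.8118 → include.
Rate on top 4: 1.03. bluegill: 2.14 > 1.03 → include.
Optimal diet: fathead minnows, crayfish, dragonfly nymphs, shiners, bluegill — 5 of 5 types.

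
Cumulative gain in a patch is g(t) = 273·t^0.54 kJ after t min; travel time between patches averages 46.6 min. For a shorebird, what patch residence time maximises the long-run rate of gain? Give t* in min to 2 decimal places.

Maximise g(t)/(T+t): set derivative to zero → g'(t)(T+t) = g(t).
g'(t) = 0.54·273·t^-0.46. Setting 0.54·273·t^-0.46 = 273·t^0.54/(46.6+t) gives 0.54(46.6+t) = t, so 0.46·t = 0.54×46.6.
t* = 0.54×46.6/0.46 = 54.7 min.

54.70 min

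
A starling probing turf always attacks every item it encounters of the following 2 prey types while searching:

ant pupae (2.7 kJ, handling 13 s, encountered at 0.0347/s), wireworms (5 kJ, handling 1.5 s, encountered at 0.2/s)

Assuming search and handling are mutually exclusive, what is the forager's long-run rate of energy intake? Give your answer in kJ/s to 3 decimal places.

0.625 kJ/s

R = (0.0347×2.7 + 0.2×5) / (1 + 0.0347×13 + 0.2×1.5) = 1.094/1.751 = 0.6246 kJ/s.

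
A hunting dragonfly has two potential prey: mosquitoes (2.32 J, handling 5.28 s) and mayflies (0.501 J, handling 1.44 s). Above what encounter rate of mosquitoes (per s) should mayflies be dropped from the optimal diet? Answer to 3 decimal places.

0.720 per s

Drop mayflies once their profitability E₂/h₂ falls below the rate achievable on mosquitoes alone: E₂/h₂ = λE₁/(1 + λh₁).
Solve for λ: λE₁h₂ = E₂(1 + λh₁) → λ(E₁h₂ − E₂h₁) = E₂ → λ = E₂/(E₁h₂ − E₂h₁).
λ = 0.501/(2.32×1.44 − 0.501×5.28) = 0.501/0.6955 = 0.7203 per s.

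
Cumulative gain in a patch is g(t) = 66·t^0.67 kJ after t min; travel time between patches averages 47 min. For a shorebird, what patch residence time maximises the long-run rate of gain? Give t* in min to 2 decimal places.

By the marginal value theorem, leave when the instantaneous gain rate g'(t) equals the habitat-wide average g(t)/(T + t).
g'(t) = 0.67·66·t^-0.33. Setting 0.67·66·t^-0.33 = 66·t^0.67/(47+t) gives 0.67(47+t) = t, so 0.33·t = 0.67×47.
t* = 0.67×47/0.33 = 95.42 min.

95.42 min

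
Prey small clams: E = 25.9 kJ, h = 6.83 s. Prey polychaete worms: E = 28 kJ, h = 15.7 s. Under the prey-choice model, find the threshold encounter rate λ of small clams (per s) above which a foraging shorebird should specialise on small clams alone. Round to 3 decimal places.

The zero-one rule: include polychaete worms iff E₂/h₂ > λE₁/(1+λh₁). Equality gives the switch point.
λE₁h₂ = E₂ + λE₂h₁ ⇒ λ = E₂/(E₁h₂ − E₂h₁) = 28/(406.6 − 191.2) = 0.13 per s.

0.130 per s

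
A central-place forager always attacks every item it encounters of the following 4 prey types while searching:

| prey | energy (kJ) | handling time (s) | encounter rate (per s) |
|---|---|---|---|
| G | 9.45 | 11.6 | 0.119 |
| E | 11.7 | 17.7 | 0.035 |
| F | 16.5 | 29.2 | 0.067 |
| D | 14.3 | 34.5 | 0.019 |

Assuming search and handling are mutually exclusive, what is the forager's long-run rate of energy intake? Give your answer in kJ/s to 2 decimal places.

0.52 kJ/s

Energy encountered per unit search time: 0.119×9.45 + 0.035×11.7 + 0.067×16.5 + 0.019×14.3 = 2.911 kJ/s.
Handling time per unit search time: 0.119×11.6 + 0.035×17.7 + 0.067×29.2 + 0.019×34.5 = 4.612.
Rate = 2.911/(1 + 4.612) = 0.5188 kJ/s.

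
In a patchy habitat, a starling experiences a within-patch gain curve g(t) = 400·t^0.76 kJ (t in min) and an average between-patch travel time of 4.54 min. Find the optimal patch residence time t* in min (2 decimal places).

By the marginal value theorem, leave when the instantaneous gain rate g'(t) equals the habitat-wide average g(t)/(T + t).
g'(t) = 0.76·400·t^-0.24. Setting 0.76·400·t^-0.24 = 400·t^0.76/(4.54+t) gives 0.76(4.54+t) = t, so 0.24·t = 0.76×4.54.
t* = 0.76×4.54/0.24 = 14.38 min.

14.38 min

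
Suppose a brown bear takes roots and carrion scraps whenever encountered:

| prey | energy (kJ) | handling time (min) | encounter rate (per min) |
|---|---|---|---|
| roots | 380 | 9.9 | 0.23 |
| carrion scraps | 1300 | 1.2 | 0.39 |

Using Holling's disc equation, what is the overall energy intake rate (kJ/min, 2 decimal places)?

158.72 kJ/min

R = (0.23×380 + 0.39×1300) / (1 + 0.23×9.9 + 0.39×1.2) = 594.4/3.745 = 158.7 kJ/min.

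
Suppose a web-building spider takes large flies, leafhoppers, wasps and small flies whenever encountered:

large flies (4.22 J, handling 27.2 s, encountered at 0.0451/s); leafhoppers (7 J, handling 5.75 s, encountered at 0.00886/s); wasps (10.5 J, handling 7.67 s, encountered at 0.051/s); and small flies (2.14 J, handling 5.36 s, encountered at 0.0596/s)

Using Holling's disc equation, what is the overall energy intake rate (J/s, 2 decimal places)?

Energy encountered per unit search time: 0.0451×4.22 + 0.00886×7 + 0.051×10.5 + 0.0596×2.14 = 0.9154 J/s.
Handling time per unit search time: 0.0451×27.2 + 0.00886×5.75 + 0.051×7.67 + 0.0596×5.36 = 1.988.
Rate = 0.9154/(1 + 1.988) = 0.3063 J/s.

0.31 J/s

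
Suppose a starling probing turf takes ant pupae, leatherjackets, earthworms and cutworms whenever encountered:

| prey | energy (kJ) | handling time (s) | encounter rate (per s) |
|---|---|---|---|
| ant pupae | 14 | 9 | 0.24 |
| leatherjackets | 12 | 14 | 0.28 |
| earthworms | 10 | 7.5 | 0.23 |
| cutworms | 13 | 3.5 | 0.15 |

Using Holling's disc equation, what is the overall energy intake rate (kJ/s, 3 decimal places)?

R = Σλ_iE_i / (1 + Σλ_ih_i)
Numerator: 0.24×14 + 0.28×12 + 0.23×10 + 0.15×13 = 10.97
Denominator: 1 + 0.24×9 + 0.28×14 + 0.23×7.5 + 0.15×3.5 = 9.33
R = 10.97/9.33 = 1.176 kJ/s

1.176 kJ/s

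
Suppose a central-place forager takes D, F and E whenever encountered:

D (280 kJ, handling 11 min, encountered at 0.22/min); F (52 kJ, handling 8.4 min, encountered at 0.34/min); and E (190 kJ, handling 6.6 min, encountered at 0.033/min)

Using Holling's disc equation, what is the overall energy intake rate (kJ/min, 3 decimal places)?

R = (0.22×280 + 0.34×52 + 0.033×190) / (1 + 0.22×11 + 0.34×8.4 + 0.033×6.6) = 85.55/6.494 = 13.17 kJ/min.

13.174 kJ/min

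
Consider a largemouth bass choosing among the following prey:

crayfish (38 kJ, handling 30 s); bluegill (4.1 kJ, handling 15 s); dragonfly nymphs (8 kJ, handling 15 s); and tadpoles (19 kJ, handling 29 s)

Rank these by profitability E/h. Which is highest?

crayfish

In descending order of E/h:
crayfish: 38/30 = 1.27 kJ/s
tadpoles: 19/29 = 0.655 kJ/s
dragonfly nymphs: 8/15 = 0.533 kJ/s
bluegill: 4.1/15 = 0.273 kJ/s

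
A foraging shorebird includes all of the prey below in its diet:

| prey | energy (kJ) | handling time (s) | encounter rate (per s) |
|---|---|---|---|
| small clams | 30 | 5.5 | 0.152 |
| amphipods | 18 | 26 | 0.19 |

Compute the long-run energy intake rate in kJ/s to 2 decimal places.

1.18 kJ/s

R = (0.152×30 + 0.19×18) / (1 + 0.152×5.5 + 0.19×26) = 7.98/6.776 = 1.178 kJ/s.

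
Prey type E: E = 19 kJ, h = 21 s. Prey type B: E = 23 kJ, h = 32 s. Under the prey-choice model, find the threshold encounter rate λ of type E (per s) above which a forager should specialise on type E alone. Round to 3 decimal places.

0.184 per s

The zero-one rule: include type B iff E₂/h₂ > λE₁/(1+λh₁). Equality gives the switch point.
λE₁h₂ = E₂ + λE₂h₁ ⇒ λ = E₂/(E₁h₂ − E₂h₁) = 23/(608 − 483) = 0.184 per s.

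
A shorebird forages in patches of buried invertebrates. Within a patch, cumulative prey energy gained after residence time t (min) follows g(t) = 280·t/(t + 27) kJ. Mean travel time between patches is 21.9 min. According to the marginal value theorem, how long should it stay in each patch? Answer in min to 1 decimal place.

24.3 min

By the marginal value theorem, leave when the instantaneous gain rate g'(t) equals the habitat-wide average g(t)/(T + t).
g'(t) = 280·27/(t + 27)². Setting 280·27/(t+27)² = 280t/[(t+27)(21.9+t)] gives 27(21.9+t) = t(t+27), so t² = 27×21.9 = 591.3.
t* = √591.3 = 24.32 min.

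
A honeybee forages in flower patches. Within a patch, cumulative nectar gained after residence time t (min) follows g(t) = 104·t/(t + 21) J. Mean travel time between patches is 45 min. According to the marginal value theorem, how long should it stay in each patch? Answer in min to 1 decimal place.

30.7 min

By the marginal value theorem, leave when the instantaneous gain rate g'(t) equals the habitat-wide average g(t)/(T + t).
g'(t) = 104·21/(t + 21)². Setting 104·21/(t+21)² = 104t/[(t+21)(45+t)] gives 21(45+t) = t(t+21), so t² = 21×45 = 945.
t* = √945 = 30.74 min.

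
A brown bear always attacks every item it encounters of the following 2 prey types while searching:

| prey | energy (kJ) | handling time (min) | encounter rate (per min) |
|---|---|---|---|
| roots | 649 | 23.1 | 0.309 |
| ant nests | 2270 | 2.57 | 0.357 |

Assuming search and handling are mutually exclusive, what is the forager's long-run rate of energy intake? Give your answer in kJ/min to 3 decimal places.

111.639 kJ/min

R = (0.309×649 + 0.357×2270) / (1 + 0.309×23.1 + 0.357×2.57) = 1011/9.055 = 111.6 kJ/min.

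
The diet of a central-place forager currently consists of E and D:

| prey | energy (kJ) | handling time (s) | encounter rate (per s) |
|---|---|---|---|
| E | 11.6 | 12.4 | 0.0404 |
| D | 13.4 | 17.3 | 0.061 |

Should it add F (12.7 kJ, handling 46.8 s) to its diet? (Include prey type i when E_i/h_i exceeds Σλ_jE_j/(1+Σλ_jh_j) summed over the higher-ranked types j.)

Intake rate on the current diet: R = (0.0404×11.6 + 0.061×13.4) / (1 + 0.0404×12.4 + 0.061×17.3) = 1.286/2.556 = 0.5031 kJ/s.
Profitability of F: 12.7/46.8 = 0.2714 kJ/s.
Since 0.2714 < R, time spent handling F is better spent searching.

No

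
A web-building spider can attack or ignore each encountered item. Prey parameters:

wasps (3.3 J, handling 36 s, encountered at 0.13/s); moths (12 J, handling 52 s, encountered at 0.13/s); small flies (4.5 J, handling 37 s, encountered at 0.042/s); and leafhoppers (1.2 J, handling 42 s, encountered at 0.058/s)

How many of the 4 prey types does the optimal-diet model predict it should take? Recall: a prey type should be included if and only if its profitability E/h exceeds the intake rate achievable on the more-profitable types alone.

1

Rank by E/h (J/s): moths 0.231, small flies 0.122, wasps 0.0917, leafhoppers 0.0286. Include each in turn until the next type's E/h falls below the running intake rate.
Rate on top 1: 0.201. small flies: 0.122 < 0.201 → exclude; stop.
Optimal diet: moths — 1 of 4 types.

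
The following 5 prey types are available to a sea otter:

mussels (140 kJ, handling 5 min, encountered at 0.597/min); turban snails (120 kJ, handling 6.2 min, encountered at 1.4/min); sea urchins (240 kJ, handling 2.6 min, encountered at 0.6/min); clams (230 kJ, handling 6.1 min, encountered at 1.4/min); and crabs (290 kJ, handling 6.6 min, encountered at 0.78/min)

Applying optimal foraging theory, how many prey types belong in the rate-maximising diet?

1

Rank by E/h (kJ/min): sea urchins 92.3, crabs 43.9, clams 37.7, mussels 28, turban snails 19.4. Include each in turn until the next type's E/h falls below the running intake rate.
Rate on top 1: 56.25. crabs: 43.9 < 56.25 → exclude; stop.
Optimal diet: sea urchins — 1 of 5 types.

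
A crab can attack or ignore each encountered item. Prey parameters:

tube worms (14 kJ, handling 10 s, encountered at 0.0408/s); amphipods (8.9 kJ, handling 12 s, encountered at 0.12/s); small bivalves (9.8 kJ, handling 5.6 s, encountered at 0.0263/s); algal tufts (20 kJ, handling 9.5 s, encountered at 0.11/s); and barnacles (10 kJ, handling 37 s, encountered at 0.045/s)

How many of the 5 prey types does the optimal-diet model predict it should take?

E/h in descending order: algal tufts 2.11, small bivalves 1.75, tube worms 1.4, amphipods 0.742, barnacles 0.27 kJ/s. The optimal diet is the largest prefix of this list for which every included type satisfies E_i/h_i > R on the types above it.
Rate on top 1: 1.076. small bivalves: 1.75 > 1.076 → include.
Rate on top 2: 1.121. tube worms: 1.4 > 1.121 → include.
Rate on top 3: 1.165. amphipods: 0.742 < 1.165 → exclude; stop.
Optimal diet: algal tufts, small bivalves, tube worms — 3 of 5 types.

3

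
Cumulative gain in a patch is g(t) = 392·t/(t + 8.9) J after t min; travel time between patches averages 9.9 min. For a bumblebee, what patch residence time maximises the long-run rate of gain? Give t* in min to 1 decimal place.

By the marginal value theorem, leave when the instantaneous gain rate g'(t) equals the habitat-wide average g(t)/(T + t).
g'(t) = 392·8.9/(t + 8.9)². Setting 392·8.9/(t+8.9)² = 392t/[(t+8.9)(9.9+t)] gives 8.9(9.9+t) = t(t+8.9), so t² = 8.9×9.9 = 88.11.
t* = √88.11 = 9.387 min.

9.4 min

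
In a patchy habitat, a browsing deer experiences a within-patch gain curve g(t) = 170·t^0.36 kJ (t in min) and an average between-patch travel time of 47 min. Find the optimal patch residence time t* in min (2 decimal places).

26.44 min

Maximise g(t)/(T+t): set derivative to zero → g'(t)(T+t) = g(t).
g'(t) = 0.36·170·t^-0.64. Setting 0.36·170·t^-0.64 = 170·t^0.36/(47+t) gives 0.36(47+t) = t, so 0.64·t = 0.36×47.
t* = 0.36×47/0.64 = 26.44 min.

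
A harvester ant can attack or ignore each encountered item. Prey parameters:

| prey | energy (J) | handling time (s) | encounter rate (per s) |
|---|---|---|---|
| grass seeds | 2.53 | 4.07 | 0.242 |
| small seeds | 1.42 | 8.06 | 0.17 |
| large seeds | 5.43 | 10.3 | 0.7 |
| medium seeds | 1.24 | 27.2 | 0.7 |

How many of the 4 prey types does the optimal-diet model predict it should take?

2

Rank by E/h (J/s): grass seeds 0.622, large seeds 0.527, small seeds 0.176, medium seeds 0.0456. Include each in turn until the next type's E/h falls below the running intake rate.
Rate on top 1: 0.3085. large seeds: 0.527 > 0.3085 → include.
Rate on top 2: 0.48. small seeds: 0.176 < 0.48 → exclude; stop.
Optimal diet: grass seeds, large seeds — 2 of 4 types.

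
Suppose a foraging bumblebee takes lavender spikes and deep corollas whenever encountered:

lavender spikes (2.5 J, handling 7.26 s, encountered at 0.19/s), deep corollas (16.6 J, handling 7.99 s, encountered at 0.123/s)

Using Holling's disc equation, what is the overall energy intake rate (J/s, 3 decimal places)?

R = Σλ_iE_i / (1 + Σλ_ih_i)
Numerator: 0.19×2.5 + 0.123×16.6 = 2.517
Denominator: 1 + 0.19×7.26 + 0.123×7.99 = 3.362
R = 2.517/3.362 = 0.7486 J/s

0.749 J/s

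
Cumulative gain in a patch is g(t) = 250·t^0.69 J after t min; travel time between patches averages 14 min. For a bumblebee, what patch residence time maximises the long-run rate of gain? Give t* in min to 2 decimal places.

31.16 min

Maximise g(t)/(T+t): set derivative to zero → g'(t)(T+t) = g(t).
g'(t) = 0.69·250·t^-0.31. Setting 0.69·250·t^-0.31 = 250·t^0.69/(14+t) gives 0.69(14+t) = t, so 0.31·t = 0.69×14.
t* = 0.69×14/0.31 = 31.16 min.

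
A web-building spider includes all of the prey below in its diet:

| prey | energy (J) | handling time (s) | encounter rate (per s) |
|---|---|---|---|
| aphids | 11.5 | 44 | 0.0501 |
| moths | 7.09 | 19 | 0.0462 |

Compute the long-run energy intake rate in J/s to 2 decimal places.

0.22 J/s

R = Σλ_iE_i / (1 + Σλ_ih_i)
Numerator: 0.0501×11.5 + 0.0462×7.09 = 0.9037
Denominator: 1 + 0.0501×44 + 0.0462×19 = 4.082
R = 0.9037/4.082 = 0.2214 J/s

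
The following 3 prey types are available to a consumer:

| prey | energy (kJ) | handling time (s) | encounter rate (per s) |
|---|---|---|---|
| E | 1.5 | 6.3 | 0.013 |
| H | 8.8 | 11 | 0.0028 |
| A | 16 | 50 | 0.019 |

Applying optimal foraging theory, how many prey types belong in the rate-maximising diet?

Rank by E/h (kJ/s): H 0.8, A 0.32, E 0.238. Include each in turn until the next type's E/h falls below the running intake rate.
Rate on top 1: 0.0239. A: 0.32 > 0.0239 → include.
Rate on top 2: 0.1659. E: 0.238 > 0.1659 → include.
Optimal diet: H, A, E — 3 of 3 types.

3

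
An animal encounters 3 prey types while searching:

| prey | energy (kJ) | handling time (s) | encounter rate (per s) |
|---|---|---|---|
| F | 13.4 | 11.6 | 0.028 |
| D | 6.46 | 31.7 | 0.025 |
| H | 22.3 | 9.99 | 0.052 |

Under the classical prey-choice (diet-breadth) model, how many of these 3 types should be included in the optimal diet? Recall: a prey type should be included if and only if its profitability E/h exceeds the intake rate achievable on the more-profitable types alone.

2

Profitabilities (E/h, kJ/s): H 2.23, F 1.16, D 0.204. Add prey in this order while the next type's profitability exceeds the intake rate on those already taken.
Rate on top 1: 0.7632. F: 1.16 > 0.7632 → include.
Rate on top 2: 0.8322. D: 0.204 < 0.8322 → exclude; stop.
Optimal diet: H, F — 2 of 3 types.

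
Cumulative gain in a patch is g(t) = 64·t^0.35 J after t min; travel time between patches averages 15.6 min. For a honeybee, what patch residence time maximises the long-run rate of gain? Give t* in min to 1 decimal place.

By the marginal value theorem, leave when the instantaneous gain rate g'(t) equals the habitat-wide average g(t)/(T + t).
g'(t) = 0.35·64·t^-0.65. Setting 0.35·64·t^-0.65 = 64·t^0.35/(15.6+t) gives 0.35(15.6+t) = t, so 0.65·t = 0.35×15.6.
t* = 0.35×15.6/0.65 = 8.4 min.

8.4 min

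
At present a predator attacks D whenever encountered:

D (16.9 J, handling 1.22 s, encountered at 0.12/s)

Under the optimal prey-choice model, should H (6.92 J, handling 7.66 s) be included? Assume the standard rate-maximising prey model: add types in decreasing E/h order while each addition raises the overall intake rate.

On D alone, R = ΣλE/(1+Σλh) = 2.028/1.146 = 1.769 J/s.
Profitability of H: 6.92/7.66 = 0.9034 J/s.
Since 0.9034 < R, time spent handling H is better spent searching.

No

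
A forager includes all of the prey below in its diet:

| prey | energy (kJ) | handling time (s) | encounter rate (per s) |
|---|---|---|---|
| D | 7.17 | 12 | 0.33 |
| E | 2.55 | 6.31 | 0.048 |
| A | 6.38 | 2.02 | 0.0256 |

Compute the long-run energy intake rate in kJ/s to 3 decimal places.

R = Σλ_iE_i / (1 + Σλ_ih_i)
Numerator: 0.33×7.17 + 0.048×2.55 + 0.0256×6.38 = 2.652
Denominator: 1 + 0.33×12 + 0.048×6.31 + 0.0256×2.02 = 5.315
R = 2.652/5.315 = 0.499 kJ/s

0.499 kJ/s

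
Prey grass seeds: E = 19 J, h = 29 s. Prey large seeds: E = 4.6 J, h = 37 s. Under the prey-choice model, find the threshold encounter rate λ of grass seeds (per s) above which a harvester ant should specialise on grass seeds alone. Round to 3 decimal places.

0.008 per s

At the threshold, the rate on grass seeds alone equals the profitability of large seeds: λ·19/(1 + λ·29) = 4.6/37 = 0.1243.
Rearranging, λ(19 − 0.1243×29) = 0.1243, so λ = 0.1243/15.39 = 0.008076 per s.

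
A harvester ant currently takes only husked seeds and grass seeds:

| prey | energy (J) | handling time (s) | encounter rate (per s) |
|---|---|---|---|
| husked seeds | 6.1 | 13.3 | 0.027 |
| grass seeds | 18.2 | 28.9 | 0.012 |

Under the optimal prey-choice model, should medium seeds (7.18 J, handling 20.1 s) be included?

Intake rate on the current diet: R = (0.027×6.1 + 0.012×18.2) / (1 + 0.027×13.3 + 0.012×28.9) = 0.3831/1.706 = 0.2246 J/s.
Profitability of medium seeds: 7.18/20.1 = 0.3572 J/s.
Since 0.3572 > R, including medium seeds increases the long-run rate.

Yes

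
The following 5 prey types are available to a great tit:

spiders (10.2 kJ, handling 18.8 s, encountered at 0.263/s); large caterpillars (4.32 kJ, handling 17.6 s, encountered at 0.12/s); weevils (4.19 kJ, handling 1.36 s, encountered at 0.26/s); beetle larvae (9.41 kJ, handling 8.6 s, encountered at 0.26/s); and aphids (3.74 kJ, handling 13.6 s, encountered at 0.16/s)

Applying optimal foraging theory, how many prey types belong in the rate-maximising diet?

E/h in descending order: weevils 3.08, beetle larvae 1.09, spiders 0.543, aphids 0.275, large caterpillars 0.245 kJ/s. The optimal diet is the largest prefix of this list for which every included type satisfies E_i/h_i > R on the types above it.
Rate on top 1: 0.8048. beetle larvae: 1.09 > 0.8048 → include.
Rate on top 2: 0.9851. spiders: 0.543 < 0.9851 → exclude; stop.
Optimal diet: weevils, beetle larvae — 2 of 5 types.

2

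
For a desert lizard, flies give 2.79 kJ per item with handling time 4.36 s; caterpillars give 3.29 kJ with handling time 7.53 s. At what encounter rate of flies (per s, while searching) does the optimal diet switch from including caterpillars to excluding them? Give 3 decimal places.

The zero-one rule: include caterpillars iff E₂/h₂ > λE₁/(1+λh₁). Equality gives the switch point.
λE₁h₂ = E₂ + λE₂h₁ ⇒ λ = E₂/(E₁h₂ − E₂h₁) = 3.29/(21.01 − 14.34) = 0.4937 per s.

0.494 per s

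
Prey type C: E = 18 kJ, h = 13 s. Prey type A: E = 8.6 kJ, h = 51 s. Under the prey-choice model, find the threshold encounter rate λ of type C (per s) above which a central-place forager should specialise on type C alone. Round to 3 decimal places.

0.011 per s

The zero-one rule: include type A iff E₂/h₂ > λE₁/(1+λh₁). Equality gives the switch point.
λE₁h₂ = E₂ + λE₂h₁ ⇒ λ = E₂/(E₁h₂ − E₂h₁) = 8.6/(918 − 111.8) = 0.01067 per s.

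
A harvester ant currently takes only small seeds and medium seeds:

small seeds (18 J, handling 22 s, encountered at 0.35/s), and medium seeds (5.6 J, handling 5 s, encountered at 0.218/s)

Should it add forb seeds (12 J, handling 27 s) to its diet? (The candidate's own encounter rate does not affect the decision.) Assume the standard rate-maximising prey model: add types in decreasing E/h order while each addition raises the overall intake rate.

On small seeds and medium seeds alone, R = ΣλE/(1+Σλh) = 7.521/9.79 = 0.7682 J/s.
forb seeds: E/h = 12/27 = 0.4444 J/s.
Since 0.4444 < R, time spent handling forb seeds is better spent searching.

No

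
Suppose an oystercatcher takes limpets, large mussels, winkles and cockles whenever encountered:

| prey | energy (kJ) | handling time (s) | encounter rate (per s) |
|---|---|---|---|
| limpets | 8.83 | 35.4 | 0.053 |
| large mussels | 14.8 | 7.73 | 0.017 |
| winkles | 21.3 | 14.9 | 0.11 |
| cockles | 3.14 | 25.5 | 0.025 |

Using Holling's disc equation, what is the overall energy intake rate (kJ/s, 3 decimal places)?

R = Σλ_iE_i / (1 + Σλ_ih_i)
Numerator: 0.053×8.83 + 0.017×14.8 + 0.11×21.3 + 0.025×3.14 = 3.141
Denominator: 1 + 0.053×35.4 + 0.017×7.73 + 0.11×14.9 + 0.025×25.5 = 5.284
R = 3.141/5.284 = 0.5944 kJ/s

0.594 kJ/s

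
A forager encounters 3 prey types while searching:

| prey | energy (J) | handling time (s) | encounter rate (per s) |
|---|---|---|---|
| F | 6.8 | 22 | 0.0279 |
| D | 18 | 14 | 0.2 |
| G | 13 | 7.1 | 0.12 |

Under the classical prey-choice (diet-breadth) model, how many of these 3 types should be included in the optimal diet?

2

Rank by E/h (J/s): G 1.83, D 1.29, F 0.309. Include each in turn until the next type's E/h falls below the running intake rate.
Rate on top 1: 0.8423. D: 1.29 > 0.8423 → include.
Rate on top 2: 1.109. F: 0.309 < 1.109 → exclude; stop.
Optimal diet: G, D — 2 of 3 types.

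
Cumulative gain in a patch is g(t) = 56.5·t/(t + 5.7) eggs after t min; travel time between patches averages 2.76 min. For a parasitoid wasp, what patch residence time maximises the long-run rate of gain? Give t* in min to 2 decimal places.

3.97 min

Optimal t* satisfies g'(t*) = g(t*)/(T + t*).
g'(t) = 56.5·5.7/(t + 5.7)². Setting 56.5·5.7/(t+5.7)² = 56.5t/[(t+5.7)(2.76+t)] gives 5.7(2.76+t) = t(t+5.7), so t² = 5.7×2.76 = 15.73.
t* = √15.73 = 3.966 min.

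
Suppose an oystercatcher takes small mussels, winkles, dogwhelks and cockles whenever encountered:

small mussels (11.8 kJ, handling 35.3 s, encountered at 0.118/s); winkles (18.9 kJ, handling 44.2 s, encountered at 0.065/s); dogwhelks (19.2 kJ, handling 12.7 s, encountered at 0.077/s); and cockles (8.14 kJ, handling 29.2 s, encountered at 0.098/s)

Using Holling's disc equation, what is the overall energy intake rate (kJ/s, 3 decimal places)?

0.412 kJ/s

R = (0.118×11.8 + 0.065×18.9 + 0.077×19.2 + 0.098×8.14) / (1 + 0.118×35.3 + 0.065×44.2 + 0.077×12.7 + 0.098×29.2) = 4.897/11.88 = 0.4123 kJ/s.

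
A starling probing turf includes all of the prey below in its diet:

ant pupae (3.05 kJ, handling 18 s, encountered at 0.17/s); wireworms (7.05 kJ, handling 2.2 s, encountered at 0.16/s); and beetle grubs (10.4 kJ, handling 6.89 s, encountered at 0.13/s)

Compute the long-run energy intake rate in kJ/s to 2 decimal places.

R = Σλ_iE_i / (1 + Σλ_ih_i)
Numerator: 0.17×3.05 + 0.16×7.05 + 0.13×10.4 = 2.998
Denominator: 1 + 0.17×18 + 0.16×2.2 + 0.13×6.89 = 5.308
R = 2.998/5.308 = 0.5649 kJ/s

0.56 kJ/s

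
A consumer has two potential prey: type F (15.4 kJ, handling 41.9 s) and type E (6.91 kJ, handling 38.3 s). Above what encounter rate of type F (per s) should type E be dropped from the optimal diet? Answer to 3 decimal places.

0.023 per s

The zero-one rule: include type E iff E₂/h₂ > λE₁/(1+λh₁). Equality gives the switch point.
λE₁h₂ = E₂ + λE₂h₁ ⇒ λ = E₂/(E₁h₂ − E₂h₁) = 6.91/(589.8 − 289.5) = 0.02301 per s.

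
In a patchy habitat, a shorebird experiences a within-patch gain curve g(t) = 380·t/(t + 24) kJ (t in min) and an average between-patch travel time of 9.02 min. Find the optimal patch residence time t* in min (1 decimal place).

Optimal t* satisfies g'(t*) = g(t*)/(T + t*).
g'(t) = 380·24/(t + 24)². Setting 380·24/(t+24)² = 380t/[(t+24)(9.02+t)] gives 24(9.02+t) = t(t+24), so t² = 24×9.02 = 216.5.
t* = √216.5 = 14.71 min.

14.7 min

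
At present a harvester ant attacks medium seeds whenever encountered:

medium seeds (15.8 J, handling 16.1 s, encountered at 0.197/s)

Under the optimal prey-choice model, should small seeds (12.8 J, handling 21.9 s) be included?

No

On medium seeds alone, R = ΣλE/(1+Σλh) = 3.113/4.172 = 0.7461 J/s.
Profitability of small seeds: 12.8/21.9 = 0.5845 J/s.
0.5845 < 0.7461, so adding small seeds would lower the average — exclude it.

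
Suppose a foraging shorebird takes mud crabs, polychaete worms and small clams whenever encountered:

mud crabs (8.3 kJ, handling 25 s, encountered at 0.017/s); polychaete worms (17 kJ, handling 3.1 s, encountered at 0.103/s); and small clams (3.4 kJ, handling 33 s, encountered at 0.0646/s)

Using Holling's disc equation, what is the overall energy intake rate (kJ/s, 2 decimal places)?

0.54 kJ/s

R = (0.017×8.3 + 0.103×17 + 0.0646×3.4) / (1 + 0.017×25 + 0.103×3.1 + 0.0646×33) = 2.112/3.876 = 0.5448 kJ/s.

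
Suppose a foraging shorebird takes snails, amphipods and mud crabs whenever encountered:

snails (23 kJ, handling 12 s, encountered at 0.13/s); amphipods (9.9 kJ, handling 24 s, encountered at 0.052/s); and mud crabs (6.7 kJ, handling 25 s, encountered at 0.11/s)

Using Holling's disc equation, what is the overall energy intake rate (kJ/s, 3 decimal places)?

0.647 kJ/s

Energy encountered per unit search time: 0.13×23 + 0.052×9.9 + 0.11×6.7 = 4.242 kJ/s.
Handling time per unit search time: 0.13×12 + 0.052×24 + 0.11×25 = 5.558.
Rate = 4.242/(1 + 5.558) = 0.6468 kJ/s.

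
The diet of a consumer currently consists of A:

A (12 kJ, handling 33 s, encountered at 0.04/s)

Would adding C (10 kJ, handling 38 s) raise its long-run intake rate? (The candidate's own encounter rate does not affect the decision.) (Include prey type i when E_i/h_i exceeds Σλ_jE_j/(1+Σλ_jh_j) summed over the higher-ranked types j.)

Yes

On A alone, R = ΣλE/(1+Σλh) = 0.48/2.32 = 0.2069 kJ/s.
C: E/h = 10/38 = 0.2632 kJ/s.
Since 0.2632 > R, including C increases the long-run rate.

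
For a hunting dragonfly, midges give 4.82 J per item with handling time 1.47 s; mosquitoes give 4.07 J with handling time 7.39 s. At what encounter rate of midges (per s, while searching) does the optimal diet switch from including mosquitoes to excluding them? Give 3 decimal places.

At the threshold, the rate on midges alone equals the profitability of mosquitoes: λ·4.82/(1 + λ·1.47) = 4.07/7.39 = 0.5507.
Rearranging, λ(4.82 − 0.5507×1.47) = 0.5507, so λ = 0.5507/4.01 = 0.1373 per s.

0.137 per s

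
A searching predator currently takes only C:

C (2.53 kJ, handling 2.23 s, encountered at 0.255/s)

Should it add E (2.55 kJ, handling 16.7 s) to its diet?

No

Current rate: (0.255×2.53)/(1 + 0.255×2.23) = 0.4113 kJ/s.
Profitability of E: 2.55/16.7 = 0.1527 kJ/s.
0.1527 < 0.4113, so adding E would lower the average — exclude it.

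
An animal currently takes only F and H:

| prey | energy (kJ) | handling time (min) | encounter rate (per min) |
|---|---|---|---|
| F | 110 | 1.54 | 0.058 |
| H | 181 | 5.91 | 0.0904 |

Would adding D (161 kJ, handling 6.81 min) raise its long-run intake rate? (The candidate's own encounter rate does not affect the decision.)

Yes

On F and H alone, R = ΣλE/(1+Σλh) = 22.74/1.624 = 14.01 kJ/min.
D: E/h = 161/6.81 = 23.64 kJ/min.
Since 23.64 > R, including D increases the long-run rate.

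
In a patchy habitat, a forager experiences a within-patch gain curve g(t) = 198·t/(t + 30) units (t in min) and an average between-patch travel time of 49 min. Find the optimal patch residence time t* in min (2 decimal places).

By the marginal value theorem, leave when the instantaneous gain rate g'(t) equals the habitat-wide average g(t)/(T + t).
g'(t) = 198·30/(t + 30)². Setting 198·30/(t+30)² = 198t/[(t+30)(49+t)] gives 30(49+t) = t(t+30), so t² = 30×49 = 1470.
t* = √1470 = 38.34 min.

38.34 min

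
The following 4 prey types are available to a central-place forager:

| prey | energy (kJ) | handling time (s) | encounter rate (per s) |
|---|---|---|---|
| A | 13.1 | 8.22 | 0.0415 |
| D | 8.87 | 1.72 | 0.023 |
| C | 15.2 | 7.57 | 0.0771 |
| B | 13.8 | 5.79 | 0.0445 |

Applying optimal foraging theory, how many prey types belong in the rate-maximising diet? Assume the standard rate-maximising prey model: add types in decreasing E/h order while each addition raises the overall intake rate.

E/h in descending order: D 5.16, B 2.38, C 2.01, A 1.59 kJ/s. The optimal diet is the largest prefix of this list for which every included type satisfies E_i/h_i > R on the types above it.
Rate on top 1: 0.1962. B: 2.38 > 0.1962 → include.
Rate on top 2: 0.6307. C: 2.01 > 0.6307 → include.
Rate on top 3: 1.058. A: 1.59 > 1.058 → include.
Optimal diet: D, B, C, A — 4 of 4 types.

4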